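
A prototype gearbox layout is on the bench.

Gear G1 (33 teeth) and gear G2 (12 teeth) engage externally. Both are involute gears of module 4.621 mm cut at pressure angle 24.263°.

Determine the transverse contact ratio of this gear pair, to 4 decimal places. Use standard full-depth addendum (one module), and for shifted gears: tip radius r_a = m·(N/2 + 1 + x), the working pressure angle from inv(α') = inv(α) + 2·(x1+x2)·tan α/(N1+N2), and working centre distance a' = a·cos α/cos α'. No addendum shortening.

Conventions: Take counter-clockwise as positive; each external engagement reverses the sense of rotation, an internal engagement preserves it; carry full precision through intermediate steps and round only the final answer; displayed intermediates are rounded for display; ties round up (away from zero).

class = single-mesh tooth geometry [involute pair 33T × 12T, m = 4.621]
base radii: r_b1 = 69.511558, r_b2 = 25.276930
tip radii: r_a1 = 80.867500, r_a2 = 32.347000
no profile shift: α' = α, a' = a
action lengths: √(r_a1²−r_b1²) = 41.324278, √(r_a2²−r_b2²) = 20.184281
base pitch p_b = π·m·cos α = 13.234970
CR = (41.324278 + 20.184281 − 103.972500·sin 24.26300°)/13.234970 = 1.419239
contact ratio ≈ 1.4192

1.4192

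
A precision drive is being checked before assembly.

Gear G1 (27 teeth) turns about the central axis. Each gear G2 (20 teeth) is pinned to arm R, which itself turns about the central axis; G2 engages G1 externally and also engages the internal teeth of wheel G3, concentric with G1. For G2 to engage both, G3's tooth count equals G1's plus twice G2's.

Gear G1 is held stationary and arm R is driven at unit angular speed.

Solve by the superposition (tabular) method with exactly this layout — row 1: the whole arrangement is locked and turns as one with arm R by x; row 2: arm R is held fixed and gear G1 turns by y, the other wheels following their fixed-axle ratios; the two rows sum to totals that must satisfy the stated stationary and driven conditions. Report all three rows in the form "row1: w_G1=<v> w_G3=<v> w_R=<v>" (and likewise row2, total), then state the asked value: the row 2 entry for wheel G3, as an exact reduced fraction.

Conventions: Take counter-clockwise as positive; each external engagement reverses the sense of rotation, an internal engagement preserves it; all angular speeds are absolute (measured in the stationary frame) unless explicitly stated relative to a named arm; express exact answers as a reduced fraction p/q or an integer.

row1: w_G1=1 w_G3=1 w_R=1
row2: w_G1=-1 w_G3=27/67 w_R=0
total: w_G1=0 w_G3=94/67 w_R=1
asked value: 27/67

planetary set (27T centre, 20T on arm, 67T internal) — Willis relation
row 1 (train locked, turned with arm): all members turn x
row 2 (arm held, sun turns y): ω_ring = −(27/67)·y, ω_arm = 0
boundary: total ω_sun = x + y = 0 and total ω_arm = x = 1  ⇒  y = -1, x = 1
row 2 ring = −(27/67)·(-1) = 27/67
totals (row 1 + row 2): sun 1 + (-1) = 0, ring 1 + 27/67 = 94/67, arm 1 + 0 = 1
asked cell (row2, ring) = 27/67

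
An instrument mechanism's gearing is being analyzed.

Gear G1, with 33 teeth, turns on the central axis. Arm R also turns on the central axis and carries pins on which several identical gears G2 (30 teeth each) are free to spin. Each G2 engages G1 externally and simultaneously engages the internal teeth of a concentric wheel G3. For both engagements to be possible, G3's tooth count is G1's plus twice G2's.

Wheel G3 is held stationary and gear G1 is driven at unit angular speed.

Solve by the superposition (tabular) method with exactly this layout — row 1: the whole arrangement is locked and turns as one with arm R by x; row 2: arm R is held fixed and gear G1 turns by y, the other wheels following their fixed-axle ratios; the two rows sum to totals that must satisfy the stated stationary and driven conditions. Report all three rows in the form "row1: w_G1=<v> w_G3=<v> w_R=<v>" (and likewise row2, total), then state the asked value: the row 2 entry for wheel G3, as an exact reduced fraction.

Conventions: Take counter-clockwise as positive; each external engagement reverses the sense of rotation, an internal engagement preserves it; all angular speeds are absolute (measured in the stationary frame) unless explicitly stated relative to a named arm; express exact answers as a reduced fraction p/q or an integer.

row1: w_G1=11/42 w_G3=11/42 w_R=11/42
row2: w_G1=31/42 w_G3=-11/42 w_R=0
total: w_G1=1 w_G3=0 w_R=11/42
asked value: -11/42

recognized (axles ride arm R): planetary set, 33/30/93 teeth
row 1 (train locked, turned with arm): all members turn x
superposition row 2 [arm held]: sun y, ring −(33/93)·y, arm 0
boundary: total ω_ring = x − (33/93)·y = 0 and total ω_sun = x + y = 1  ⇒  y = 31/42, x = 11/42
row 2 ring = −(33/93)·31/42 = -11/42
totals (row 1 + row 2): sun 11/42 + 31/42 = 1, ring 11/42 + (-11/42) = 0, arm 11/42 + 0 = 11/42
asked cell (row2, ring) = -11/42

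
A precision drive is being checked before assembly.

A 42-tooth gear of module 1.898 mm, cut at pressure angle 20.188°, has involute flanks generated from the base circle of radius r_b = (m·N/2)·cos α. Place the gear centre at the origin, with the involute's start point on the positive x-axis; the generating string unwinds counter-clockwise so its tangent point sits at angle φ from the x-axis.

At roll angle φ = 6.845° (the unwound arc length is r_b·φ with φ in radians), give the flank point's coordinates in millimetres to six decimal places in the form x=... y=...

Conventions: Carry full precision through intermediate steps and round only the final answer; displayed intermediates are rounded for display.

x=37.675348 y=0.021232

class = single-mesh tooth geometry [base-circle involute, m = 1.898, 42T]
pitch radius r_p = m·N/2 = 1.898·42/2 = 39.858000
base radius r_b = r_p·cos α = 39.858000·cos 20.188° = 37.409337
roll angle φ = 6.845° = 0.11946779 rad
x = r_b·(cos φ + φ·sin φ) = 37.675348
y = r_b·(sin φ − φ·cos φ) = 0.021232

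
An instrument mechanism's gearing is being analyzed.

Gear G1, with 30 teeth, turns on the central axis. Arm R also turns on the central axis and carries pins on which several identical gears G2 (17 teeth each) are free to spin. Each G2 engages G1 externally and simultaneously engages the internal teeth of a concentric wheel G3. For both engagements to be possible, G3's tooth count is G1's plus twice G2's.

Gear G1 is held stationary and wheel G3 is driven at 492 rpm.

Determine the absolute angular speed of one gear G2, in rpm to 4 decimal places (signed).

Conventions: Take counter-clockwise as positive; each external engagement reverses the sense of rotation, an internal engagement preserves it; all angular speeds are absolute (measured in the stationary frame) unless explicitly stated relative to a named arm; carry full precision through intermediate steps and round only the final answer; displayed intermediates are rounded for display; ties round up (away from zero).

+926.1176 rpm

recognized (axles ride arm R): planetary set, 30/17/64 teeth
normalise by the input: solve with ω_ring = 1, then scale by 492 rpm
ring teeth: 30 + 2·17 = 64
30(ω_sun−ω_arm) = −64(ω_ring−ω_arm),  ω_sun = 0, ω_ring = 1
30(0−ω_arm) = −64(1−ω_arm)  ⇒  94·ω_arm = 64  ⇒  ω_arm = 32/47
sun–planet mesh: 30·(0−32/47) = −17·(ω_p−ω_arm)  ⇒  ω_p−ω_arm = 960/799
ω_p = 32/47 + 960/799 = 32/17
scale: ω_p = 32/17 × 492 rpm = +926.1176 rpm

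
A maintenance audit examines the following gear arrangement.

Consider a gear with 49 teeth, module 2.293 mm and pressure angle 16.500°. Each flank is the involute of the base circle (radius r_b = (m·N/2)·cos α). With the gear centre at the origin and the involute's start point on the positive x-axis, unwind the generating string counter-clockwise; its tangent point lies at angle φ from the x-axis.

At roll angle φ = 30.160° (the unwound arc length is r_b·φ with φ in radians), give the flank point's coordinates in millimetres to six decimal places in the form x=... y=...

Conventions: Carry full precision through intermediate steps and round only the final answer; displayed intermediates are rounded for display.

x=60.818678 y=2.547007

class = single-mesh tooth geometry [base-circle involute, m = 2.293, 49T]
pitch radius r_p = m·N/2 = 2.293·49/2 = 56.178500
base radius r_b = r_p·cos α = 56.178500·cos 16.500° = 53.865054
roll angle φ = 30.160° = 0.52639130 rad
x = r_b·(cos φ + φ·sin φ) = 60.818678
y = r_b·(sin φ − φ·cos φ) = 2.547007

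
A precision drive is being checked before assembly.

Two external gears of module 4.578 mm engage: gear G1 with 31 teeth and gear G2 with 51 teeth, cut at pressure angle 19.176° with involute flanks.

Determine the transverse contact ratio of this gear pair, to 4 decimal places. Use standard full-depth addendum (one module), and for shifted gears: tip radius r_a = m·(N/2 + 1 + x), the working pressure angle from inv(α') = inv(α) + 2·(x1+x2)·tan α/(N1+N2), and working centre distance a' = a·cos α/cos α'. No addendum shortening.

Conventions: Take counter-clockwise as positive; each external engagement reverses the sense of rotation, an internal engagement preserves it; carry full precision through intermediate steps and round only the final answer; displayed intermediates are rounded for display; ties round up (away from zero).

1.7510

single-mesh involute tooth geometry (31T engaging 51T at module 4.578)
base radii: r_b1 = 67.021772, r_b2 = 110.261625
tip radii: r_a1 = 75.537000, r_a2 = 121.317000
no profile shift: α' = α, a' = a
action lengths: √(r_a1²−r_b1²) = 34.841361, √(r_a2²−r_b2²) = 50.598306
base pitch p_b = π·m·cos α = 13.584200
CR = (34.841361 + 50.598306 − 187.698000·sin 19.17600°)/13.584200 = 1.751028
contact ratio ≈ 1.7510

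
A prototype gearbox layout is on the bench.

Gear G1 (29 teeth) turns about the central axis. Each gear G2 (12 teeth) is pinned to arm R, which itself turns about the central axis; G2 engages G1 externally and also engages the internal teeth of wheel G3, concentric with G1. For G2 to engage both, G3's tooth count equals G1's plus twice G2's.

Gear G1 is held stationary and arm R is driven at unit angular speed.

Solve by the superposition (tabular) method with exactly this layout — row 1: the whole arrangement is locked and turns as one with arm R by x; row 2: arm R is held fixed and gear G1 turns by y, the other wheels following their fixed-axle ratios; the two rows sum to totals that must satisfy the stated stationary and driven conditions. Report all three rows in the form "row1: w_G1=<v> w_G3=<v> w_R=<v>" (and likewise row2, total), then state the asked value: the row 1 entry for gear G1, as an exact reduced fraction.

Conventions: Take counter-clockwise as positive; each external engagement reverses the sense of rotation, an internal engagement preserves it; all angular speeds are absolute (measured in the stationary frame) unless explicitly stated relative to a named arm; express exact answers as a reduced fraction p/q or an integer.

topology: planetary set — G1 29T / G2 12T / G3 53T, arm = carrier (Willis)
superposition row 1 [locked train]: every member turns x
row 2 — arm fixed, fixed-axis ratios: sun y, ring −(29/53)·y, arm 0
boundary: total ω_sun = x + y = 0 and total ω_arm = x = 1  ⇒  y = -1, x = 1
row 2 ring = −(29/53)·(-1) = 29/53
totals (row 1 + row 2): sun 1 + (-1) = 0, ring 1 + 29/53 = 82/53, arm 1 + 0 = 1
asked cell (row1, sun) = 1

row1: w_G1=1 w_G3=1 w_R=1
row2: w_G1=-1 w_G3=29/53 w_R=0
total: w_G1=0 w_G3=82/53 w_R=1
asked value: 1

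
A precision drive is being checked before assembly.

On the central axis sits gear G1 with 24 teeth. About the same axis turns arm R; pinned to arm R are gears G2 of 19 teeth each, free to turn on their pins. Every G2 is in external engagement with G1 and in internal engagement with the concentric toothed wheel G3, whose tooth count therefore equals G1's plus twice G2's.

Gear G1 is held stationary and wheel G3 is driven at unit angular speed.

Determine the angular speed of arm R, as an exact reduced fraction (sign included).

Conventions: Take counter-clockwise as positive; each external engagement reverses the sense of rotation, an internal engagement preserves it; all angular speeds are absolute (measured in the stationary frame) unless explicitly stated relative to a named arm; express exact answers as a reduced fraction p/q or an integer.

planetary set (24T centre, 19T on arm, 62T internal) — Willis relation
ring teeth: 24 + 2·19 = 62
24(ω_sun−ω_arm) = −62(ω_ring−ω_arm),  ω_sun = 0, ω_ring = 1
24(0−ω_arm) = −62(1−ω_arm)  ⇒  86·ω_arm = 62  ⇒  ω_arm = 31/43
exact speed ratio = 31/43

31/43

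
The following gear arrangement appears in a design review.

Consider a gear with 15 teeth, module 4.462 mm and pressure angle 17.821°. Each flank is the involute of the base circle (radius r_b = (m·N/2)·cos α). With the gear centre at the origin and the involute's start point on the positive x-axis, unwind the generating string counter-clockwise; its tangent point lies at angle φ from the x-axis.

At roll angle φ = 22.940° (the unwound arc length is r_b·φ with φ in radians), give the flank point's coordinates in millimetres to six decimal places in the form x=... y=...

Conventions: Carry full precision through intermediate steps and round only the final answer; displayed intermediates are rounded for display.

x=34.311397 y=0.670732

class = single-mesh tooth geometry [base-circle involute, m = 4.462, 15T]
pitch radius r_p = m·N/2 = 4.462·15/2 = 33.465000
base radius r_b = r_p·cos α = 33.465000·cos 17.821° = 31.859258
roll angle φ = 22.940° = 0.40037853 rad
x = r_b·(cos φ + φ·sin φ) = 34.311397
y = r_b·(sin φ − φ·cos φ) = 0.670732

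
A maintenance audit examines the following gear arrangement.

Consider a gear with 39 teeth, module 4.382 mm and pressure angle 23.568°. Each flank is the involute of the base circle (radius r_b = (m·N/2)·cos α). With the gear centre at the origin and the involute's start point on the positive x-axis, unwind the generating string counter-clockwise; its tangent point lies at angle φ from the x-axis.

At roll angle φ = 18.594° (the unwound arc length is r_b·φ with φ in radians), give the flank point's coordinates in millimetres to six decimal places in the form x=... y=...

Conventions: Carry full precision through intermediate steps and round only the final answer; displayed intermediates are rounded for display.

single-mesh involute tooth geometry (39T wheel at module 4.382)
pitch radius r_p = m·N/2 = 4.382·39/2 = 85.449000
base radius r_b = r_p·cos α = 85.449000·cos 23.568° = 78.321373
roll angle φ = 18.594° = 0.32452652 rad
x = r_b·(cos φ + φ·sin φ) = 82.337720
y = r_b·(sin φ − φ·cos φ) = 0.882935

x=82.337720 y=0.882935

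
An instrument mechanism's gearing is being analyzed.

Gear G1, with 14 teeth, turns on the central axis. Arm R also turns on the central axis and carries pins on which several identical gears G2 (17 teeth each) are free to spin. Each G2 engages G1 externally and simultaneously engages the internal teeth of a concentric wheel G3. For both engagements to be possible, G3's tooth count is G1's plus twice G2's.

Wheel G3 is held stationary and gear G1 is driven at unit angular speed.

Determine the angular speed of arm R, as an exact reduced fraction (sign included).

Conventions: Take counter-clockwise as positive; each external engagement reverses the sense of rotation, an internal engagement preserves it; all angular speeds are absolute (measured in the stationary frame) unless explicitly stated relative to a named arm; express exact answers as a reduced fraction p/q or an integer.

7/31

recognized (axles ride arm R): planetary set, 14/17/48 teeth
ring teeth: 14 + 2·17 = 48
14(ω_sun−ω_arm) = −48(ω_ring−ω_arm),  ω_ring = 0, ω_sun = 1
14(1−ω_arm) = −48(0−ω_arm)  ⇒  62·ω_arm = 14  ⇒  ω_arm = 7/31
exact speed ratio = 7/31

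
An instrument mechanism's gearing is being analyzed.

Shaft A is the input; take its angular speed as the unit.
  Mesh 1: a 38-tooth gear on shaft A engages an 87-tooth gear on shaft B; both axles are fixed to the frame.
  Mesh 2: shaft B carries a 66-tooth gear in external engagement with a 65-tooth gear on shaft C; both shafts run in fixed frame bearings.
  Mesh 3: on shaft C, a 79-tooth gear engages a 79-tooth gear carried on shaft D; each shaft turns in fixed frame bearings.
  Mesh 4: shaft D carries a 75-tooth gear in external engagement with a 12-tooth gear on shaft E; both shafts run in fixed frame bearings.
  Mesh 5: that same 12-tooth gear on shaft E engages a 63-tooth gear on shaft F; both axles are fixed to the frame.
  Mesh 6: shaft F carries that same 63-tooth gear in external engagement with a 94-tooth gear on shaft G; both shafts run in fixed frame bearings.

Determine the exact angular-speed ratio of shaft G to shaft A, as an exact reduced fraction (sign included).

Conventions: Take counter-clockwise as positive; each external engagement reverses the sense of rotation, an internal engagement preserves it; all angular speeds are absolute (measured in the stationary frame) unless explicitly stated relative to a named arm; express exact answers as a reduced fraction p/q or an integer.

6270/17719

class = fixed-axis compound train [6 meshes; 6 ratios multiply, 6 sense flips]
mesh 1 [38T→87T]: running ratio 38/87, sense −
mesh 2 [66T→65T]: running ratio 836/1885, sense +
mesh 3 [79T→79T]: running ratio 836/1885, sense −
mesh 4 [75T→12T]: running ratio 1045/377, sense +
mesh 5 [12T→63T]: running ratio 4180/7917, sense −
mesh 6 [63T→94T]: running ratio 6270/17719, sense +
ω_out/ω_in = 6270/17719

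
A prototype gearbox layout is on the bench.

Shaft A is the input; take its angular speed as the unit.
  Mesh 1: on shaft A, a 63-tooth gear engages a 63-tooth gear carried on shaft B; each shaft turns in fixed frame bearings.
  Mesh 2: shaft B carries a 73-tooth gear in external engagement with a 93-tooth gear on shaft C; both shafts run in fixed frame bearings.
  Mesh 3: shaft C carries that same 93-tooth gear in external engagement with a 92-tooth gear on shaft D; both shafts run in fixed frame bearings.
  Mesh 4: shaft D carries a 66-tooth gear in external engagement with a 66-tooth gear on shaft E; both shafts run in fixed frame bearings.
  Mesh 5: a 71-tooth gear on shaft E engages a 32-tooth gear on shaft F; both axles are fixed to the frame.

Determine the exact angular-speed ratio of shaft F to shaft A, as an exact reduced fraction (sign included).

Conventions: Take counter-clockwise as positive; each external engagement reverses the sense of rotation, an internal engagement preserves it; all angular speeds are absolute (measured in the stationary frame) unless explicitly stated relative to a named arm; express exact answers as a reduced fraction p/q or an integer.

class = fixed-axis compound train [5 meshes; 5 ratios multiply, 5 sense flips]
mesh 1 [63T→63T]: running ratio 1, sense −
mesh 2 [73T→93T]: running ratio 73/93, sense +
mesh 3 [93T→92T]: running ratio 73/92, sense −
mesh 4 [66T→66T]: running ratio 73/92, sense +
mesh 5 [71T→32T]: running ratio 5183/2944, sense −
ω_out/ω_in = -5183/2944

-5183/2944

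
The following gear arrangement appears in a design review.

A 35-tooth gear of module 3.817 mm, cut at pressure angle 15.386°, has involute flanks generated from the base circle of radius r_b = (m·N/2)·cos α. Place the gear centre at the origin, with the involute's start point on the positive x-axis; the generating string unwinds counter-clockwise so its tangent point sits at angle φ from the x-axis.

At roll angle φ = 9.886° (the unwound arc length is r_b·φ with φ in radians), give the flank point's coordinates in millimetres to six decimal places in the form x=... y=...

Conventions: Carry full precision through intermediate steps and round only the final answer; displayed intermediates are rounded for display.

x=65.355055 y=0.109948

single-mesh involute tooth geometry (35T wheel at module 3.817)
pitch radius r_p = m·N/2 = 3.817·35/2 = 66.797500
base radius r_b = r_p·cos α = 66.797500·cos 15.386° = 64.403495
roll angle φ = 9.886° = 0.17254325 rad
x = r_b·(cos φ + φ·sin φ) = 65.355055
y = r_b·(sin φ − φ·cos φ) = 0.109948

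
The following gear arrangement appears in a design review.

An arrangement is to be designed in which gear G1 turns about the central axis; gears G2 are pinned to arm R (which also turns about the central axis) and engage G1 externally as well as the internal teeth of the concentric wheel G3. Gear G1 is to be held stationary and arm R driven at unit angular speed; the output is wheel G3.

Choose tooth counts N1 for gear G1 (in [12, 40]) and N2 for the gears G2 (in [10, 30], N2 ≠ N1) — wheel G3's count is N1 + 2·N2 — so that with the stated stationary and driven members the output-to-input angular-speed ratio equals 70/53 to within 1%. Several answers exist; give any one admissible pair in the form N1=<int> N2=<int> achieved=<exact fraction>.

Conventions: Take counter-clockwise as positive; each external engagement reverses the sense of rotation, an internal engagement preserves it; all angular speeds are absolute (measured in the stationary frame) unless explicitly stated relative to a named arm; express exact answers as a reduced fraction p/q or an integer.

N1=17 N2=18 achieved=70/53

planetary set to be sized for 70/53 (Willis relation)
Willis with ω_sun = 0: ω_ring/ω_arm = (N1+N3)/N3; set equal to 70/53  ⇒  N3/N1 = 1/(70/53 − 1) = 53/17
N3 = N1 + 2·N2  ⇒  N2/N1 = (N3/N1 − 1)/2 = (53/17 − 1)/2 = 18/17
smallest multiple with N1 ≥ 12 and N2 ≥ 10: k = 1  ⇒  N1 = 1·17 = 17, N2 = 1·18 = 18 (N1 ≤ 40, N2 ≤ 30, N2 ≠ N1 ✓), N3 = 17 + 2·18 = 53
check: (N1+N3)/N3 with N1 = 17, N3 = 53 gives 70/53; |achieved − target| = 0 ≤ 7/530 ✓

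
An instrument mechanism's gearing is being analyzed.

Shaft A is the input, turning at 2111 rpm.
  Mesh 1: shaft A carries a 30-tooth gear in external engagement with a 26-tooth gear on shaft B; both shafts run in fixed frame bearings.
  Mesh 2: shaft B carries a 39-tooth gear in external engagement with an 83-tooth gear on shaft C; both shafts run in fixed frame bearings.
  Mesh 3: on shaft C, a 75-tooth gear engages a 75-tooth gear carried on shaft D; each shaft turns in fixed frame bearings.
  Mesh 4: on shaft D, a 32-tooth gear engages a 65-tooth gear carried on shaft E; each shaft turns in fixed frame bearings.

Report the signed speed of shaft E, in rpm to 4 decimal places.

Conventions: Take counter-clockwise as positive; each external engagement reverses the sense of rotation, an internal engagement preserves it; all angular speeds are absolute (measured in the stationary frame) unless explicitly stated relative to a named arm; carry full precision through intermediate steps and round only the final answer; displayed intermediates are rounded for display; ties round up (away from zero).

+563.4551 rpm

topology: fixed-axis compound train — 4 meshes, A→E
mesh 1 [30T→26T]: ω = 2111.0000×30/26 = 2435.7692 rpm, sense flips to −
mesh 2 [39T→83T]: ω = 2435.7692×39/83 = 1144.5181 rpm, sense flips to +
mesh 3 [75T→75T]: ω = 1144.5181×75/75 = 1144.5181 rpm, sense flips to −
mesh 4 [32T→65T]: ω = 1144.5181×32/65 = 563.4551 rpm, sense flips to +
signed output speed = +563.4551 rpm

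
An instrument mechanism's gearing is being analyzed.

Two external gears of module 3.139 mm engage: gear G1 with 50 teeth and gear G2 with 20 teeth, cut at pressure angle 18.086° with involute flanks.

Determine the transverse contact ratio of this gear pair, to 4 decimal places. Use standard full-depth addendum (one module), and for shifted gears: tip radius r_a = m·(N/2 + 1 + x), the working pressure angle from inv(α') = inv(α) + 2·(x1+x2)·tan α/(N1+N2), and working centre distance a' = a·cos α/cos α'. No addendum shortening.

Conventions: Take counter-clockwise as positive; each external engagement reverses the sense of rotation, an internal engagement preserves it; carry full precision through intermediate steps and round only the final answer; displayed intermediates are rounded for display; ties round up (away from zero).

topology: single-mesh involute geometry — m = 3.139, 50T/20T pair
base radii: r_b1 = 74.597677, r_b2 = 29.839071
tip radii: r_a1 = 81.614000, r_a2 = 34.529000
no profile shift: α' = α, a' = a
action lengths: √(r_a1²−r_b1²) = 33.106368, √(r_a2²−r_b2²) = 17.374743
base pitch p_b = π·m·cos α = 9.374221
CR = (33.106368 + 17.374743 − 109.865000·sin 18.08600°)/9.374221 = 1.746723
contact ratio ≈ 1.7467

1.7467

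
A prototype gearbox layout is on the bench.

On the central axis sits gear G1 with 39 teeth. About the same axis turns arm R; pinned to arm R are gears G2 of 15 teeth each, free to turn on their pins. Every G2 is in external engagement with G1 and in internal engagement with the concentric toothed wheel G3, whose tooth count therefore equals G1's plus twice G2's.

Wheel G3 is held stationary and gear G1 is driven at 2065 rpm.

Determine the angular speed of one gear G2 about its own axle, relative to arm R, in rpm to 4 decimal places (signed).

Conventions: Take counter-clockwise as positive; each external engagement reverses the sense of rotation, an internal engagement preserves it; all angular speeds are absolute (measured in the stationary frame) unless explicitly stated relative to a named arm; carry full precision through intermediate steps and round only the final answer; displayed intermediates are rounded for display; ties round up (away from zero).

-3430.1944 rpm

topology: planetary set — G1 39T / G2 15T / G3 69T, arm = carrier (Willis)
normalise by the input: solve with ω_sun = 1, then scale by 2065 rpm
ring teeth: 39 + 2·15 = 69
39(ω_sun−ω_arm) = −69(ω_ring−ω_arm),  ω_ring = 0, ω_sun = 1
39(1−ω_arm) = −69(0−ω_arm)  ⇒  108·ω_arm = 39  ⇒  ω_arm = 13/36
sun–planet mesh: 39·(1−13/36) = −15·(ω_p−ω_arm)  ⇒  ω_p−ω_arm = -299/180
scale: ω_p−ω_arm = -299/180 × 2065 rpm = -3430.1944 rpm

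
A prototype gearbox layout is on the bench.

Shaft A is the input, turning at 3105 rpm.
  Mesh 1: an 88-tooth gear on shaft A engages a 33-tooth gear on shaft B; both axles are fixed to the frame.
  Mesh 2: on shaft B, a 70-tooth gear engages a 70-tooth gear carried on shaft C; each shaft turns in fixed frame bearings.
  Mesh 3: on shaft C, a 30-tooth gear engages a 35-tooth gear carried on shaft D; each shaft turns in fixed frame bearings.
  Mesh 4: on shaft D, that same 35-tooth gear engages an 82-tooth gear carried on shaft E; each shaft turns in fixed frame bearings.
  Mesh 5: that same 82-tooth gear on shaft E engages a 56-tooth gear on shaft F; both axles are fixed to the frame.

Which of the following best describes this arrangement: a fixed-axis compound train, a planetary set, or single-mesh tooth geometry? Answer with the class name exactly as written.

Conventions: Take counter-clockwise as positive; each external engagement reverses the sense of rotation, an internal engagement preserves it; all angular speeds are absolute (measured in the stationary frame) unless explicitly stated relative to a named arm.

fixed-axis compound train

recognized (6 fixed axles, 5 meshes): fixed-axis compound train
classification: fixed-axis compound train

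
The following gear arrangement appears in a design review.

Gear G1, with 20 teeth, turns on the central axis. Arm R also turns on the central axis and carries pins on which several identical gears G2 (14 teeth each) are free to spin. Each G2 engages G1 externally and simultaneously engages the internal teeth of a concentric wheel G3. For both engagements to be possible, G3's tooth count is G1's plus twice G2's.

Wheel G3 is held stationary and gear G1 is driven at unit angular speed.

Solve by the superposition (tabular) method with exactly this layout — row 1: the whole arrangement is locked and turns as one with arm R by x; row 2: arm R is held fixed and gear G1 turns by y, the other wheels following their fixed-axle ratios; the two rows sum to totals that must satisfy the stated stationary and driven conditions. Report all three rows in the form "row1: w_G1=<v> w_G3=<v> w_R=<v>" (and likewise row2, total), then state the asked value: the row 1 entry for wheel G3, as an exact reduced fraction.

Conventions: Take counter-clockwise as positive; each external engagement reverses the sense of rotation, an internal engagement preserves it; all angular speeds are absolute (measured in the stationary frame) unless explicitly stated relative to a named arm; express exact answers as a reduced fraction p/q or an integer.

row1: w_G1=5/17 w_G3=5/17 w_R=5/17
row2: w_G1=12/17 w_G3=-5/17 w_R=0
total: w_G1=1 w_G3=0 w_R=5/17
asked value: 5/17

planetary set (20T centre, 14T on arm, 48T internal) — Willis relation
row 1 (train locked, turned with arm): all members turn x
row 2 — arm fixed, fixed-axis ratios: sun y, ring −(20/48)·y, arm 0
boundary: total ω_ring = x − (20/48)·y = 0 and total ω_sun = x + y = 1  ⇒  y = 12/17, x = 5/17
row 2 ring = −(20/48)·12/17 = -5/17
totals (row 1 + row 2): sun 5/17 + 12/17 = 1, ring 5/17 + (-5/17) = 0, arm 5/17 + 0 = 5/17
asked cell (row1, ring) = 5/17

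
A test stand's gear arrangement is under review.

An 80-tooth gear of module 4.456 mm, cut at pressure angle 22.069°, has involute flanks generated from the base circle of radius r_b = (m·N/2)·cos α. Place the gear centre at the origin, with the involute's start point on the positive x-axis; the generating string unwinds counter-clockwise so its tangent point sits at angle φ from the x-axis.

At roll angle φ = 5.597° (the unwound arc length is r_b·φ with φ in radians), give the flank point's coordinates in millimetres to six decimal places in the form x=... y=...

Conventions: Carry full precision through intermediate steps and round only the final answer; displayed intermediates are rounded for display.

topology: single-mesh involute geometry — m = 4.456, N = 80
pitch radius r_p = m·N/2 = 4.456·80/2 = 178.240000
base radius r_b = r_p·cos α = 178.240000·cos 22.069° = 165.180721
roll angle φ = 5.597° = 0.09768608 rad
x = r_b·(cos φ + φ·sin φ) = 165.966966
y = r_b·(sin φ − φ·cos φ) = 0.051277

x=165.966966 y=0.051277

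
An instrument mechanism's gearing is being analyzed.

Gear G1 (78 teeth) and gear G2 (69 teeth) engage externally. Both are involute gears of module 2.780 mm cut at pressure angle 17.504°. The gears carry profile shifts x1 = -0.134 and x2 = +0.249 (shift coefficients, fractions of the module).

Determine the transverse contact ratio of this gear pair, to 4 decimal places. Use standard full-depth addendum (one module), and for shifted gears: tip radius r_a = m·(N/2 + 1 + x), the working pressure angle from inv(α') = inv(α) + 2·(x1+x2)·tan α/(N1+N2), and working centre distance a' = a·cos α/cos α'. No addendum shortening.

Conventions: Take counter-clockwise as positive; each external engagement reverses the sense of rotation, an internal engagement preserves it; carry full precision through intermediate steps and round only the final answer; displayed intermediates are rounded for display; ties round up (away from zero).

1.9508

topology: single-mesh involute geometry — m = 2.780, 78T/69T pair
base radii: r_b1 = 103.399715, r_b2 = 91.468979
tip radii: r_a1 = 110.827480, r_a2 = 99.382220
inv(α') = inv(17.504°) + 2·(-0.134+0.249)·tan α/(78+69) = 0.01036656  ⇒  α' = 17.78347°
a' = a·cos α / cos α' = 204.3300·cos 17.504°/cos 17.78347° = 204.647240
action lengths: √(r_a1²−r_b1²) = 39.890214, √(r_a2²−r_b2²) = 38.861955
base pitch p_b = π·m·cos α = 8.329225
CR = (39.890214 + 38.861955 − 204.647240·sin 17.78347°)/8.329225 = 1.950804
contact ratio ≈ 1.9508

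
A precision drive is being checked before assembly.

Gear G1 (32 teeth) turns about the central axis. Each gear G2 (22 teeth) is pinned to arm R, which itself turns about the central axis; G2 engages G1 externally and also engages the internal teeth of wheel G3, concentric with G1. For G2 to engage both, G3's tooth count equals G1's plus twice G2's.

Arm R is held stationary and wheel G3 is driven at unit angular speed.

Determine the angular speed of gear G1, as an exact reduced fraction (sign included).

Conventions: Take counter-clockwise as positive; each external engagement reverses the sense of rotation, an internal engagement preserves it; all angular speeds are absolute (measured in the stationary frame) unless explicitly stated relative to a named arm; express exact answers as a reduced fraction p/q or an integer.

-19/8

topology: planetary set — G1 32T / G2 22T / G3 76T, arm = carrier (Willis)
ring teeth: 32 + 2·22 = 76
32(ω_sun−ω_arm) = −76(ω_ring−ω_arm),  ω_arm = 0, ω_ring = 1
ω_sun = 0 − (76/32)(1−0) = -19/8
exact speed ratio = -19/8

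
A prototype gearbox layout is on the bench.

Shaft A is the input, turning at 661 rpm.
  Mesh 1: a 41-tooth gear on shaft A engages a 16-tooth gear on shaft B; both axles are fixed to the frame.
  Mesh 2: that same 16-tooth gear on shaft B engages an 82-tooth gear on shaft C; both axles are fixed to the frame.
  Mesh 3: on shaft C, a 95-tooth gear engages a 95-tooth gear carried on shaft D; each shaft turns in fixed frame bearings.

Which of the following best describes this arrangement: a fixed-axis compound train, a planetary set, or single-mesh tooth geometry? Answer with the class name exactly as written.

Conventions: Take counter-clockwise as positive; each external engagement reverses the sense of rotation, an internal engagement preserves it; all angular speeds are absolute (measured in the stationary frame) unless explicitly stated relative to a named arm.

fixed-axis compound train

class = fixed-axis compound train [3 meshes; 3 ratios multiply, 3 sense flips]
classification: fixed-axis compound train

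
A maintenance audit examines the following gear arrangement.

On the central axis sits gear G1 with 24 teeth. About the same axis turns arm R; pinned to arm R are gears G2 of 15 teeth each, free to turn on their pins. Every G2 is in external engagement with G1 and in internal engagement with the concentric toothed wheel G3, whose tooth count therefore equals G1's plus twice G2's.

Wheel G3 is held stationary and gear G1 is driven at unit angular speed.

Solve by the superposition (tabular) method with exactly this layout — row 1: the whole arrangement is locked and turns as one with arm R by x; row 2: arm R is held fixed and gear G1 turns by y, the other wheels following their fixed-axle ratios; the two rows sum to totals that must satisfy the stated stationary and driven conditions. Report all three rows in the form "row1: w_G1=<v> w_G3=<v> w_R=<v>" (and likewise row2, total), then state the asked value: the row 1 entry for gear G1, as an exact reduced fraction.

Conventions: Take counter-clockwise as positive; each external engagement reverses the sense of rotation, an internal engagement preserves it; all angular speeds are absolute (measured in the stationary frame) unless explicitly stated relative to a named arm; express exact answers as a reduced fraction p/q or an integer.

planetary set (24T centre, 15T on arm, 54T internal) — Willis relation
row 1 (train locked, turned with arm): all members turn x
row 2 (arm held, sun turns y): ω_ring = −(24/54)·y, ω_arm = 0
boundary: total ω_ring = x − (24/54)·y = 0 and total ω_sun = x + y = 1  ⇒  y = 9/13, x = 4/13
row 2 ring = −(24/54)·9/13 = -4/13
totals (row 1 + row 2): sun 4/13 + 9/13 = 1, ring 4/13 + (-4/13) = 0, arm 4/13 + 0 = 4/13
asked cell (row1, sun) = 4/13

row1: w_G1=4/13 w_G3=4/13 w_R=4/13
row2: w_G1=9/13 w_G3=-4/13 w_R=0
total: w_G1=1 w_G3=0 w_R=4/13
asked value: 4/13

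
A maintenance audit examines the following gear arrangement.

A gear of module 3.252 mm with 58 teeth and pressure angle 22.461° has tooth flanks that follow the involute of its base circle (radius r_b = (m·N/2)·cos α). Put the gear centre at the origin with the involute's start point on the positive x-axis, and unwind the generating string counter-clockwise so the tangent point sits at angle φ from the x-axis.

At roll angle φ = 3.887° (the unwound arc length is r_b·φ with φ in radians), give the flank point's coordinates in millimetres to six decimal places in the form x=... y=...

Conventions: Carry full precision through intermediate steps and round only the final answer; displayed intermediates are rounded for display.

topology: single-mesh involute geometry — m = 3.252, N = 58
pitch radius r_p = m·N/2 = 3.252·58/2 = 94.308000
base radius r_b = r_p·cos α = 94.308000·cos 22.461° = 87.153777
roll angle φ = 3.887° = 0.06784095 rad
x = r_b·(cos φ + φ·sin φ) = 87.354104
y = r_b·(sin φ − φ·cos φ) = 0.009067

x=87.354104 y=0.009067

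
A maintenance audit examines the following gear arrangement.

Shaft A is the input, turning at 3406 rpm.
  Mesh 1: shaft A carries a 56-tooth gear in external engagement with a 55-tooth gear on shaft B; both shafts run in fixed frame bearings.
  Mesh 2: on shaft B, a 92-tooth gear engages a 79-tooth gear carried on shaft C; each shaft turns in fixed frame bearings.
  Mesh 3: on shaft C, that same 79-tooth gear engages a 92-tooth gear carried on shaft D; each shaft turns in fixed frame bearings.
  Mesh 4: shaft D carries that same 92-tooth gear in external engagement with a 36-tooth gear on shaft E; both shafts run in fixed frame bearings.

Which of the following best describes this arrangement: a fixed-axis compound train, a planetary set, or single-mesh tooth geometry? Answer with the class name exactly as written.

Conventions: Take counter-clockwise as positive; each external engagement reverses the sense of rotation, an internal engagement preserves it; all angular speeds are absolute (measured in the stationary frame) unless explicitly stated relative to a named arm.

fixed-axis compound train

topology: fixed-axis compound train — 4 meshes, A→E
classification: fixed-axis compound train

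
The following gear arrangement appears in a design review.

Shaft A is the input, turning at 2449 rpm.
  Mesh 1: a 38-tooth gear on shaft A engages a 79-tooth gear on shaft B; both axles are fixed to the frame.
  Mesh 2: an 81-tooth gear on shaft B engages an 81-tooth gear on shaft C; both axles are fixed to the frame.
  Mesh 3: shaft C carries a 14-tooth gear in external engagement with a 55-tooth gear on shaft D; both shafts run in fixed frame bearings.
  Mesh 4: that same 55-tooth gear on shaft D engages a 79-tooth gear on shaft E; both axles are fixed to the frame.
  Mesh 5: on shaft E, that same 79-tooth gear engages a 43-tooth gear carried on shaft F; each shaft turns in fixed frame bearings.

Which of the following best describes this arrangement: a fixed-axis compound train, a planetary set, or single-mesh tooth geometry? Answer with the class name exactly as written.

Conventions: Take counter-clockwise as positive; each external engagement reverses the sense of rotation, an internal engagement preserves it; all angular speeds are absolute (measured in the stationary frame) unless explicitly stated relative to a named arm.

fixed-axis compound train

class = fixed-axis compound train [5 meshes; 5 ratios multiply, 5 sense flips]
classification: fixed-axis compound train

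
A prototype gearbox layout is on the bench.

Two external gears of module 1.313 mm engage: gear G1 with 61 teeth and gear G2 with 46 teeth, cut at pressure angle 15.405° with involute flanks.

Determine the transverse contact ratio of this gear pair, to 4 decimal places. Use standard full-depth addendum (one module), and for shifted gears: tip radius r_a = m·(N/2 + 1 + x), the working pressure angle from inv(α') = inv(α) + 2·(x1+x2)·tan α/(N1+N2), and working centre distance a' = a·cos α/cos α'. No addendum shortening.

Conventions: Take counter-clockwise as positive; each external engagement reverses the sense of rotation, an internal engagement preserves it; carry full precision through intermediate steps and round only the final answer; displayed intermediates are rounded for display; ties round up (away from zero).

2.0699

class = single-mesh tooth geometry [involute pair 61T × 46T, m = 1.313]
base radii: r_b1 = 38.607718, r_b2 = 29.114017
tip radii: r_a1 = 41.359500, r_a2 = 31.512000
no profile shift: α' = α, a' = a
action lengths: √(r_a1²−r_b1²) = 14.834161, √(r_a2²−r_b2²) = 12.057369
base pitch p_b = π·m·cos α = 3.976712
CR = (14.834161 + 12.057369 − 70.245500·sin 15.40500°)/3.976712 = 2.069925
contact ratio ≈ 2.0699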